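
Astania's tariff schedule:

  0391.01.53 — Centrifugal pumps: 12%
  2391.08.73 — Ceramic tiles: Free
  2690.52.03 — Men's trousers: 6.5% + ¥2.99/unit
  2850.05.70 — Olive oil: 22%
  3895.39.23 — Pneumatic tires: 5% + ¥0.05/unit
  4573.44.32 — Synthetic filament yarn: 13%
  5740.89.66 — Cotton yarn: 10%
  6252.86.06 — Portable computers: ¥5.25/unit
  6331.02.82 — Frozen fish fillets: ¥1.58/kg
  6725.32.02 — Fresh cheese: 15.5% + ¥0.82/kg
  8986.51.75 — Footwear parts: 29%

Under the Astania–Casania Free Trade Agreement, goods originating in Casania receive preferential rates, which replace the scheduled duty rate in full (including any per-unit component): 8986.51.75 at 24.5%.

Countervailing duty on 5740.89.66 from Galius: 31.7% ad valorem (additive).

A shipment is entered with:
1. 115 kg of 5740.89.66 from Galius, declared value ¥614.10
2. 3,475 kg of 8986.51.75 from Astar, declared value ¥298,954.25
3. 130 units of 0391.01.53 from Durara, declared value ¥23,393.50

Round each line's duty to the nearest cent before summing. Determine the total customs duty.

¥89,760.03

Line 1 (5740.89.66, Galius, 115 kg, ¥614.10):
Base rate for 5740.89.66 is 10%.
Additional duty on 5740.89.66 from Galius: +31.7%. Applied ad valorem rate: 10% + 31.7% = 41.7%.
Duty = ¥614.10 × 41.7% = ¥256.08.
Line 2 (8986.51.75, Astar, 3,475 kg, ¥298,954.25):
Base rate for 8986.51.75 is 29%.
8986.51.75 has an FTA preferential rate, but origin Astar is not Casania; base rate stands.
Duty = ¥298,954.25 × 29% = ¥86,696.73.
Line 3 (0391.01.53, Durara, 130 units, ¥23,393.50):
Base rate for 0391.01.53 is 12%.
Duty = ¥23,393.50 × 12% = ¥2,807.22.
Total = ¥256.08 + ¥86,696.73 + ¥2,807.22 = ¥89,760.03.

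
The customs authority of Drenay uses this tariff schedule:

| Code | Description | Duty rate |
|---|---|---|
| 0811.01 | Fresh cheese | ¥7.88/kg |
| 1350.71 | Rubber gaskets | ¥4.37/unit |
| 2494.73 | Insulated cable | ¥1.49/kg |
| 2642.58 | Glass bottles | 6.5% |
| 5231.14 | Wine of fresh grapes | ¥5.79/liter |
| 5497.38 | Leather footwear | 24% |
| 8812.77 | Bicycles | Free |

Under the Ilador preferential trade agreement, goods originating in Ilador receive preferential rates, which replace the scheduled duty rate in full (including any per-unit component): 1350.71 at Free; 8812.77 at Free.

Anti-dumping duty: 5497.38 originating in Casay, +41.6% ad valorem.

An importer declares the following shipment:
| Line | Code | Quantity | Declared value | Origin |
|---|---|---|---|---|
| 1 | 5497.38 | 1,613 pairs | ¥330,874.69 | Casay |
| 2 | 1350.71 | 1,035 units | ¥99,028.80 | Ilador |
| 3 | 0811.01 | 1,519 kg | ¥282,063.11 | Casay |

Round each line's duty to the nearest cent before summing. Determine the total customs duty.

¥229,023.52

Line 1 (5497.38, Casay, 1,613 pairs, ¥330,874.69):
Base rate for 5497.38 is 24%.
Additional duty on 5497.38 from Casay: +41.6%. Applied ad valorem rate: 24% + 41.6% = 65.6%.
Duty = ¥330,874.69 × 65.6% = ¥217,053.80.
Line 2 (1350.71, Ilador, 1,035 units, ¥99,028.80):
Base rate for 1350.71 is ¥4.37/unit.
Origin Ilador qualifies under the Drenay–Ilador agreement and 1350.71 is covered: preferential rate Free applies instead.
Duty = ¥99,028.80 × 0% = ¥0.00.
Line 3 (0811.01, Casay, 1,519 kg, ¥282,063.11):
Base rate for 0811.01 is ¥7.88/kg.
Duty = 1,519 × ¥7.88 = ¥11,969.72.
Total = ¥217,053.80 + ¥0.00 + ¥11,969.72 = ¥229,023.52.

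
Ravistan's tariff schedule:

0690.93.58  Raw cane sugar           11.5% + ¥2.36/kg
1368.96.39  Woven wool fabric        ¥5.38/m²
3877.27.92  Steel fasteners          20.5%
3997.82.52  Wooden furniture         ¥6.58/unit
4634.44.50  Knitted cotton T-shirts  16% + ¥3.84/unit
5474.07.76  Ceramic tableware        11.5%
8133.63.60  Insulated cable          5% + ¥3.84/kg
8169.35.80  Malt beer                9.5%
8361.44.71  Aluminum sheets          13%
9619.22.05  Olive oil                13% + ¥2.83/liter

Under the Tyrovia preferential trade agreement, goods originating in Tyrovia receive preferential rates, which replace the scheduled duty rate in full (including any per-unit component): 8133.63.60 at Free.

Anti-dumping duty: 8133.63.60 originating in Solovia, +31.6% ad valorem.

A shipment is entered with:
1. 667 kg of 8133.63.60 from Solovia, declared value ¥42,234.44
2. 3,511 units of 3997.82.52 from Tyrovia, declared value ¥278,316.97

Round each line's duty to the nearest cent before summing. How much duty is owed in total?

¥41,121.47

Line 1 (8133.63.60, Solovia, 667 kg, ¥42,234.44):
Base rate for 8133.63.60 is 5% + ¥3.84/kg.
8133.63.60 has an FTA preferential rate, but origin Solovia is not Tyrovia; base rate stands.
Additional duty on 8133.63.60 from Solovia: +31.6%. Applied ad valorem rate: 5% + 31.6% = 36.6%.
Duty = ¥42,234.44 × 36.6% + 667 × ¥3.84 = ¥18,019.09.
Line 2 (3997.82.52, Tyrovia, 3,511 units, ¥278,316.97):
Base rate for 3997.82.52 is ¥6.58/unit.
Origin Tyrovia is the FTA partner but 3997.82.52 is not on the preference list; base rate stands.
Duty = 3,511 × ¥6.58 = ¥23,102.38.
Total = ¥18,019.09 + ¥23,102.38 = ¥41,121.47.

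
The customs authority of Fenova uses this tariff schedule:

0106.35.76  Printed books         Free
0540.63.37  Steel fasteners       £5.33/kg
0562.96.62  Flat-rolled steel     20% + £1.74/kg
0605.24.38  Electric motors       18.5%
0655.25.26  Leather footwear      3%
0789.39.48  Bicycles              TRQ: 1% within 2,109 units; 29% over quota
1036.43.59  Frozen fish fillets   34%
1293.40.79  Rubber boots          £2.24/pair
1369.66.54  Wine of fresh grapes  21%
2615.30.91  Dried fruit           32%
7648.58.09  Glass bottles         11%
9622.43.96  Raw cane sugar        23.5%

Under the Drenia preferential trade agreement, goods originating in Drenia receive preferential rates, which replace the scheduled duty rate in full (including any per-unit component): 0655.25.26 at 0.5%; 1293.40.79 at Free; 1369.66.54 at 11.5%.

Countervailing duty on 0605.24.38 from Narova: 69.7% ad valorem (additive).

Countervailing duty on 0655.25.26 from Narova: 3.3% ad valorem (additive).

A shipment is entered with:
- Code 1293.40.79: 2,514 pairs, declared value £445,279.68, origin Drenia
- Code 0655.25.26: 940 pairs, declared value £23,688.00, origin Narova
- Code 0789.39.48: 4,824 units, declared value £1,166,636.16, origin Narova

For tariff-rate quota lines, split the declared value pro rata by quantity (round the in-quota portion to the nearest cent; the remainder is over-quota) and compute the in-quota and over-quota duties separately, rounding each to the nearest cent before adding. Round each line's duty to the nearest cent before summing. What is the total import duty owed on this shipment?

£197,005.47

Line 1 (1293.40.79, Drenia, 2,514 pairs, £445,279.68):
Base rate for 1293.40.79 is £2.24/pair.
Origin Drenia qualifies under the Fenova–Drenia agreement and 1293.40.79 is covered: preferential rate Free applies instead.
Duty = £445,279.68 × 0% = £0.00.
Line 2 (0655.25.26, Narova, 940 pairs, £23,688.00):
Base rate for 0655.25.26 is 3%.
0655.25.26 has an FTA preferential rate, but origin Narova is not Drenia; base rate stands.
Additional duty on 0655.25.26 from Narova: +3.3%. Applied ad valorem rate: 3% + 3.3% = 6.3%.
Duty = £23,688.00 × 6.3% = £1,492.34.
Line 3 (0789.39.48, Narova, 4,824 units, £1,166,636.16):
Code 0789.39.48 is under a tariff-rate quota (threshold 2,109 units). In-quota: 2,109 units at 1%; over-quota: 2,715 units at 29%.
Pro-rata value split: in-quota = £1,166,636.16 × 2,109/4,824 = £510,040.56; over-quota = £1,166,636.16 − £510,040.56 = £656,595.60.
In-quota duty = £510,040.56 × 1% = £5,100.41. Over-quota duty = £656,595.60 × 29% = £190,412.72.
Line duty = £5,100.41 + £190,412.72 = £195,513.13.
Total = £0.00 + £1,492.34 + £195,513.13 = £197,005.47.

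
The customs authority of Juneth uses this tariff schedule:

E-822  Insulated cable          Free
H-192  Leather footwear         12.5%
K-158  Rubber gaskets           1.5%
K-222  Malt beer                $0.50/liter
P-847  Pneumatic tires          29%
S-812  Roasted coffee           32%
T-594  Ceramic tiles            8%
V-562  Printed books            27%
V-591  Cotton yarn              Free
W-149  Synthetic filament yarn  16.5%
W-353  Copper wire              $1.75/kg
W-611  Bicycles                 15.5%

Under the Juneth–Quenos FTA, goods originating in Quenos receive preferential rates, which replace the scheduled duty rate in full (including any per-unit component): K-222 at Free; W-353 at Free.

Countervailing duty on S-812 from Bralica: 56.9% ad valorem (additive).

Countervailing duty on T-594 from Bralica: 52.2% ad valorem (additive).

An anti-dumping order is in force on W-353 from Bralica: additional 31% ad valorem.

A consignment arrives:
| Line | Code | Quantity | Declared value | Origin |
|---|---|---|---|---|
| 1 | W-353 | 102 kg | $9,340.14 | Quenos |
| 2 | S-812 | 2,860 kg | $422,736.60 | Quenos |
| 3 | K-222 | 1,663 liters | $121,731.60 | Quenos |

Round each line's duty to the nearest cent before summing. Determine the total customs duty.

Line 1 (W-353, Quenos, 102 kg, $9,340.14):
Base rate for W-353 is $1.75/kg.
Origin Quenos qualifies under the Juneth–Quenos agreement and W-353 is covered: preferential rate Free applies instead.
The additional-duty order on W-353 targets Bralica, not Quenos; it does not apply.
Duty = $9,340.14 × 0% = $0.00.
Line 2 (S-812, Quenos, 2,860 kg, $422,736.60):
Base rate for S-812 is 32%.
Origin Quenos is the FTA partner but S-812 is not on the preference list; base rate stands.
The additional-duty order on S-812 targets Bralica, not Quenos; it does not apply.
Duty = $422,736.60 × 32% = $135,275.71.
Line 3 (K-222, Quenos, 1,663 liters, $121,731.60):
Base rate for K-222 is $0.50/liter.
Origin Quenos qualifies under the Juneth–Quenos agreement and K-222 is covered: preferential rate Free applies instead.
Duty = $121,731.60 × 0% = $0.00.
Total = $0.00 + $135,275.71 + $0.00 = $135,275.71.

$135,275.71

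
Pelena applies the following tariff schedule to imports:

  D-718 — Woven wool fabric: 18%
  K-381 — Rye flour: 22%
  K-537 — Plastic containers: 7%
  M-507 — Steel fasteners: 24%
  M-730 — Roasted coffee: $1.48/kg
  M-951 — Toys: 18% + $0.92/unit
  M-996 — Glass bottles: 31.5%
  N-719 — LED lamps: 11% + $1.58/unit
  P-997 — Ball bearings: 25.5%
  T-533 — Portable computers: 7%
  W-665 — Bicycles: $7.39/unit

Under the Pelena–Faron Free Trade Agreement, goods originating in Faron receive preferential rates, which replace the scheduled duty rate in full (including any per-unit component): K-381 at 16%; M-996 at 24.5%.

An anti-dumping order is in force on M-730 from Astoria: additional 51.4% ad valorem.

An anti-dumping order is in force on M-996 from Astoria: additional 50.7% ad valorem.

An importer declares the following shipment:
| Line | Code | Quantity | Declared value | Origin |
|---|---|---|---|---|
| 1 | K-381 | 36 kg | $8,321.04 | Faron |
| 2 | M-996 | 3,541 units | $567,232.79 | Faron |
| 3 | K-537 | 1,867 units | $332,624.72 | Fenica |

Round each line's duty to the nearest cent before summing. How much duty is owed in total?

Line 1 (K-381, Faron, 36 kg, $8,321.04):
Base rate for K-381 is 22%.
Origin Faron qualifies under the Pelena–Faron agreement and K-381 is covered: preferential rate 16% applies instead.
Duty = $8,321.04 × 16% = $1,331.37.
Line 2 (M-996, Faron, 3,541 units, $567,232.79):
Base rate for M-996 is 31.5%.
Origin Faron qualifies under the Pelena–Faron agreement and M-996 is covered: preferential rate 24.5% applies instead.
The additional-duty order on M-996 targets Astoria, not Faron; it does not apply.
Duty = $567,232.79 × 24.5% = $138,972.03.
Line 3 (K-537, Fenica, 1,867 units, $332,624.72):
Base rate for K-537 is 7%.
Duty = $332,624.72 × 7% = $23,283.73.
Total = $1,331.37 + $138,972.03 + $23,283.73 = $163,587.13.

$163,587.13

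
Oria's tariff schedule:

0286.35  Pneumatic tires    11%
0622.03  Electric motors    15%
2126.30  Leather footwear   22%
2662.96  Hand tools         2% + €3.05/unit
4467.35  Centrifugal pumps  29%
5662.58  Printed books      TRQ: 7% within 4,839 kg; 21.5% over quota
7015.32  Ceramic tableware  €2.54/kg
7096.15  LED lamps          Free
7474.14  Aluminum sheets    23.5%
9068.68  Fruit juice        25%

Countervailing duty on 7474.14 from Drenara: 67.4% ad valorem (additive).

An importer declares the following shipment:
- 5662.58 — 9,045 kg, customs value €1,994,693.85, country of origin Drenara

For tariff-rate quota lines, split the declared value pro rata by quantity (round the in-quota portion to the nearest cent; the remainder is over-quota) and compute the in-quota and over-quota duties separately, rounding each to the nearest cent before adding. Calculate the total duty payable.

€274,123.20

Line 1 (5662.58, Drenara, 9,045 kg, €1,994,693.85):
Code 5662.58 is under a tariff-rate quota (threshold 4,839 kg). In-quota: 4,839 kg at 7%; over-quota: 4,206 kg at 21.5%.
Pro-rata value split: in-quota = €1,994,693.85 × 4,839/9,045 = €1,067,144.67; over-quota = €1,994,693.85 − €1,067,144.67 = €927,549.18.
In-quota duty = €1,067,144.67 × 7% = €74,700.13. Over-quota duty = €927,549.18 × 21.5% = €199,423.07.
Line duty = €74,700.13 + €199,423.07 = €274,123.20.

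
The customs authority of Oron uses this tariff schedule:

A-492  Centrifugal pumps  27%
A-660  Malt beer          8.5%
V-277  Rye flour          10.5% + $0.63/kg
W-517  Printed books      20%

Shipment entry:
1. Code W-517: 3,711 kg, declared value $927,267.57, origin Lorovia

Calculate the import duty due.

Line 1 (W-517, Lorovia, 3,711 kg, $927,267.57):
Base rate for W-517 is 20%.
Duty = $927,267.57 × 20% = $185,453.51.

$185,453.51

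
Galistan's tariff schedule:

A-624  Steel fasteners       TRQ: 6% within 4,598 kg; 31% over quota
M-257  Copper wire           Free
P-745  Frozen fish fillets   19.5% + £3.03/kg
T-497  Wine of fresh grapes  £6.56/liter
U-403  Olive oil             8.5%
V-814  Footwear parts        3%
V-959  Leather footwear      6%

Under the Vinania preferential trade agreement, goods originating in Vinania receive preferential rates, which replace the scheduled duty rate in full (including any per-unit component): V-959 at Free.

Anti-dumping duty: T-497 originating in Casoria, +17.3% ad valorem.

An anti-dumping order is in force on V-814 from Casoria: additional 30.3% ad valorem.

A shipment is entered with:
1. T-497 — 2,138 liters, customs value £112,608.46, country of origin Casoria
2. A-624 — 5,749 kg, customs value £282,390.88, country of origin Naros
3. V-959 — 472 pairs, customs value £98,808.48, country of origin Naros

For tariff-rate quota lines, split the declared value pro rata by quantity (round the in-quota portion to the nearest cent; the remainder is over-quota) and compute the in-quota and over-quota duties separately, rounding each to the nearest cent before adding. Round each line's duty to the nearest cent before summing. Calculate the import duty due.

£70,512.79

Line 1 (T-497, Casoria, 2,138 liters, £112,608.46):
Base rate for T-497 is £6.56/liter.
Additional duty on T-497 from Casoria: +17.3% ad valorem. Applied ad valorem rate = 17.3%.
Duty = £112,608.46 × 17.3% + 2,138 × £6.56 = £33,506.54.
Line 2 (A-624, Naros, 5,749 kg, £282,390.88):
Code A-624 is under a tariff-rate quota (threshold 4,598 kg). In-quota: 4,598 kg at 6%; over-quota: 1,151 kg at 31%.
Pro-rata value split: in-quota = £282,390.88 × 4,598/5,749 = £225,853.76; over-quota = £282,390.88 − £225,853.76 = £56,537.12.
In-quota duty = £225,853.76 × 6% = £13,551.23. Over-quota duty = £56,537.12 × 31% = £17,526.51.
Line duty = £13,551.23 + £17,526.51 = £31,077.74.
Line 3 (V-959, Naros, 472 pairs, £98,808.48):
Base rate for V-959 is 6%.
V-959 has an FTA preferential rate, but origin Naros is not Vinania; base rate stands.
Duty = £98,808.48 × 6% = £5,928.51.
Total = £33,506.54 + £31,077.74 + £5,928.51 = £70,512.79.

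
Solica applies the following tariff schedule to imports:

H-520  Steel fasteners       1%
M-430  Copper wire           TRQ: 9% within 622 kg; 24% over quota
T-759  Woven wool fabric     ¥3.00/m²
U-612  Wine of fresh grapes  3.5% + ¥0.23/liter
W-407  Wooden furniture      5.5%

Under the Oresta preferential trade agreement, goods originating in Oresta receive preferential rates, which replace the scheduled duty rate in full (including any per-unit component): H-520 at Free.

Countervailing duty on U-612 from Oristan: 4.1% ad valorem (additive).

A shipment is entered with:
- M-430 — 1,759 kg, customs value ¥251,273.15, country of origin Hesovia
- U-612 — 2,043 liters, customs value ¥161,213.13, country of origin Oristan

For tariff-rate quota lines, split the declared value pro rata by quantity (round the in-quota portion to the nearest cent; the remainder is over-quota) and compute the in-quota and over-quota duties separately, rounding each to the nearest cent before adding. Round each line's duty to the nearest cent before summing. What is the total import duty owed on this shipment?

¥59,699.74

Line 1 (M-430, Hesovia, 1,759 kg, ¥251,273.15):
Code M-430 is under a tariff-rate quota (threshold 622 kg). In-quota: 622 kg at 9%; over-quota: 1,137 kg at 24%.
Pro-rata value split: in-quota = ¥251,273.15 × 622/1,759 = ¥88,852.70; over-quota = ¥251,273.15 − ¥88,852.70 = ¥162,420.45.
In-quota duty = ¥88,852.70 × 9% = ¥7,996.74. Over-quota duty = ¥162,420.45 × 24% = ¥38,980.91.
Line duty = ¥7,996.74 + ¥38,980.91 = ¥46,977.65.
Line 2 (U-612, Oristan, 2,043 liters, ¥161,213.13):
Base rate for U-612 is 3.5% + ¥0.23/liter.
Additional duty on U-612 from Oristan: +4.1%. Applied ad valorem rate: 3.5% + 4.1% = 7.6%.
Duty = ¥161,213.13 × 7.6% + 2,043 × ¥0.23 = ¥12,722.09.
Total = ¥46,977.65 + ¥12,722.09 = ¥59,699.74.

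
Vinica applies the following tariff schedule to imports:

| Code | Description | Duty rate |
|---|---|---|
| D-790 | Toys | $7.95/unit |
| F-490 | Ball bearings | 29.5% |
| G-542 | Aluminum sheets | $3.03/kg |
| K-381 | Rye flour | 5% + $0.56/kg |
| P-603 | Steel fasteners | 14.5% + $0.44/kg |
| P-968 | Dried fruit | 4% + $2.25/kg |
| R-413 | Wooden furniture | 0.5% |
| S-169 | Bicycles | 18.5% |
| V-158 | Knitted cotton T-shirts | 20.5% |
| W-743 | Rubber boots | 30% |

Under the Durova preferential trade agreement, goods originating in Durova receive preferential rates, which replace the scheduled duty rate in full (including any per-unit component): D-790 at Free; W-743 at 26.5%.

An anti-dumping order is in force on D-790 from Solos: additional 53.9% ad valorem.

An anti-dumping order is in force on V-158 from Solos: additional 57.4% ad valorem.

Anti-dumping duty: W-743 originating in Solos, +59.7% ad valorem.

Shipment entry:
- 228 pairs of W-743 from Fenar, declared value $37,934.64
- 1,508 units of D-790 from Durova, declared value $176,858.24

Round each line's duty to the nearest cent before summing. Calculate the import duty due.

Line 1 (W-743, Fenar, 228 pairs, $37,934.64):
Base rate for W-743 is 30%.
W-743 has an FTA preferential rate, but origin Fenar is not Durova; base rate stands.
The additional-duty order on W-743 targets Solos, not Fenar; it does not apply.
Duty = $37,934.64 × 30% = $11,380.39.
Line 2 (D-790, Durova, 1,508 units, $176,858.24):
Base rate for D-790 is $7.95/unit.
Origin Durova qualifies under the Vinica–Durova agreement and D-790 is covered: preferential rate Free applies instead.
The additional-duty order on D-790 targets Solos, not Durova; it does not apply.
Duty = $176,858.24 × 0% = $0.00.
Total = $11,380.39 + $0.00 = $11,380.39.

$11,380.39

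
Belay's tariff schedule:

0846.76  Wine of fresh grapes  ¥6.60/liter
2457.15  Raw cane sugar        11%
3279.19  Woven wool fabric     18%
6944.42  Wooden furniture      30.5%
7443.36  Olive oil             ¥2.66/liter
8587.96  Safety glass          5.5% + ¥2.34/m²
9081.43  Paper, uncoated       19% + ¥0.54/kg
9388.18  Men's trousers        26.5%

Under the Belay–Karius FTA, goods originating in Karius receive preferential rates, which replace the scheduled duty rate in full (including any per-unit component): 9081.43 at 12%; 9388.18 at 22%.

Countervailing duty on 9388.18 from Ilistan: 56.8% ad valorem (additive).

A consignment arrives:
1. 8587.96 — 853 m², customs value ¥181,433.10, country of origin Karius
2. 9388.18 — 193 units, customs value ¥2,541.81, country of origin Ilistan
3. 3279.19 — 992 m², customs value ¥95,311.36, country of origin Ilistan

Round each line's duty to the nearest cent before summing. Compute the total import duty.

Line 1 (8587.96, Karius, 853 m², ¥181,433.10):
Base rate for 8587.96 is 5.5% + ¥2.34/m².
Origin Karius is the FTA partner but 8587.96 is not on the preference list; base rate stands.
Duty = ¥181,433.10 × 5.5% + 853 × ¥2.34 = ¥11,974.84.
Line 2 (9388.18, Ilistan, 193 units, ¥2,541.81):
Base rate for 9388.18 is 26.5%.
9388.18 has an FTA preferential rate, but origin Ilistan is not Karius; base rate stands.
Additional duty on 9388.18 from Ilistan: +56.8%. Applied ad valorem rate: 26.5% + 56.8% = 83.3%.
Duty = ¥2,541.81 × 83.3% = ¥2,117.33.
Line 3 (3279.19, Ilistan, 992 m², ¥95,311.36):
Base rate for 3279.19 is 18%.
Duty = ¥95,311.36 × 18% = ¥17,156.04.
Total = ¥11,974.84 + ¥2,117.33 + ¥17,156.04 = ¥31,248.21.

¥31,248.21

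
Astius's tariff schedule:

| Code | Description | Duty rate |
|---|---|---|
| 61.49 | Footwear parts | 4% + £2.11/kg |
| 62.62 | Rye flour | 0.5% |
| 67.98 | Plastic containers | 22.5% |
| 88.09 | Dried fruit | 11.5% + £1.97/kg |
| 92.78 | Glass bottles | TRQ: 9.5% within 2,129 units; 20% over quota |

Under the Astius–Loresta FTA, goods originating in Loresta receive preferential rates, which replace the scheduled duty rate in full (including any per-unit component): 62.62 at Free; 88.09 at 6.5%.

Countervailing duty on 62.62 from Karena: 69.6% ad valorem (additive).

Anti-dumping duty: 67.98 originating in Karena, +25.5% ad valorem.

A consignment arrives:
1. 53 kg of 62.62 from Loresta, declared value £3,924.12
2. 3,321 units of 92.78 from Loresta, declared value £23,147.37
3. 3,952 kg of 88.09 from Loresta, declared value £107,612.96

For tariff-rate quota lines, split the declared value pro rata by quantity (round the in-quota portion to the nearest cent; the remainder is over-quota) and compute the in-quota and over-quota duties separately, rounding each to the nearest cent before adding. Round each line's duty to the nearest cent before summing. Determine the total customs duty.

Line 1 (62.62, Loresta, 53 kg, £3,924.12):
Base rate for 62.62 is 0.5%.
Origin Loresta qualifies under the Astius–Loresta agreement and 62.62 is covered: preferential rate Free applies instead.
The additional-duty order on 62.62 targets Karena, not Loresta; it does not apply.
Duty = £3,924.12 × 0% = £0.00.
Line 2 (92.78, Loresta, 3,321 units, £23,147.37):
Code 92.78 is under a tariff-rate quota (threshold 2,129 units). In-quota: 2,129 units at 9.5%; over-quota: 1,192 units at 20%.
Pro-rata value split: in-quota = £23,147.37 × 2,129/3,321 = £14,839.13; over-quota = £23,147.37 − £14,839.13 = £8,308.24.
In-quota duty = £14,839.13 × 9.5% = £1,409.72. Over-quota duty = £8,308.24 × 20% = £1,661.65.
Line duty = £1,409.72 + £1,661.65 = £3,071.37.
Line 3 (88.09, Loresta, 3,952 kg, £107,612.96):
Base rate for 88.09 is 11.5% + £1.97/kg.
Origin Loresta qualifies under the Astius–Loresta agreement and 88.09 is covered: preferential rate 6.5% applies instead.
Duty = £107,612.96 × 6.5% = £6,994.84.
Total = £0.00 + £3,071.37 + £6,994.84 = £10,066.21.

£10,066.21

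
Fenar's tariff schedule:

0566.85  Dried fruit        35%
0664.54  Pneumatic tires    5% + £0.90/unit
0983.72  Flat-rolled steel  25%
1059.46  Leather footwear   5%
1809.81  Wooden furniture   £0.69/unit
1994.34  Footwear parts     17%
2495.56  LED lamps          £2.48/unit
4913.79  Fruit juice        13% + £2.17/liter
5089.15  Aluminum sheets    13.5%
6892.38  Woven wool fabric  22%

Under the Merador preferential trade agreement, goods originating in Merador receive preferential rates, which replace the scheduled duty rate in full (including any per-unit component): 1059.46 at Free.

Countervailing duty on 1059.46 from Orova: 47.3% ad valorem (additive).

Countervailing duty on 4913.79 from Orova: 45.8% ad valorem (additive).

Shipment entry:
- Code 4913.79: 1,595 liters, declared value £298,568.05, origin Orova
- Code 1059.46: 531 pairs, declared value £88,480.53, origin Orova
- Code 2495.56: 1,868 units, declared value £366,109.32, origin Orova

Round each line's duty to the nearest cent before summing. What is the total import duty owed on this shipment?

£229,927.12

Line 1 (4913.79, Orova, 1,595 liters, £298,568.05):
Base rate for 4913.79 is 13% + £2.17/liter.
Additional duty on 4913.79 from Orova: +45.8%. Applied ad valorem rate: 13% + 45.8% = 58.8%.
Duty = £298,568.05 × 58.8% + 1,595 × £2.17 = £179,019.16.
Line 2 (1059.46, Orova, 531 pairs, £88,480.53):
Base rate for 1059.46 is 5%.
1059.46 has an FTA preferential rate, but origin Orova is not Merador; base rate stands.
Additional duty on 1059.46 from Orova: +47.3%. Applied ad valorem rate: 5% + 47.3% = 52.3%.
Duty = £88,480.53 × 52.3% = £46,275.32.
Line 3 (2495.56, Orova, 1,868 units, £366,109.32):
Base rate for 2495.56 is £2.48/unit.
Duty = 1,868 × £2.48 = £4,632.64.
Total = £179,019.16 + £46,275.32 + £4,632.64 = £229,927.12.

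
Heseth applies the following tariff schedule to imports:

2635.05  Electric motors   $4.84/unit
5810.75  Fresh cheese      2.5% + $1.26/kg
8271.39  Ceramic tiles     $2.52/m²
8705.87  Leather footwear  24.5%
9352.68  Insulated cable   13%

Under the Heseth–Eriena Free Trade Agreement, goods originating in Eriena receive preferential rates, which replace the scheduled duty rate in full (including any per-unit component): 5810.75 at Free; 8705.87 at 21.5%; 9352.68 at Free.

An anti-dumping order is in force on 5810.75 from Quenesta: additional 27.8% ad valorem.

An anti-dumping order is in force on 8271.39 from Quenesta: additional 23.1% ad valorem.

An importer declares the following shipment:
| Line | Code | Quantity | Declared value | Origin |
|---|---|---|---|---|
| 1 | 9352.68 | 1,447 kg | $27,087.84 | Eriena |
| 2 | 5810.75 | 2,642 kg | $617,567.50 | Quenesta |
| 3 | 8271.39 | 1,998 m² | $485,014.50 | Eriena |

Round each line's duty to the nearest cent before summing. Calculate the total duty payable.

$195,486.83

Line 1 (9352.68, Eriena, 1,447 kg, $27,087.84):
Base rate for 9352.68 is 13%.
Origin Eriena qualifies under the Heseth–Eriena agreement and 9352.68 is covered: preferential rate Free applies instead.
Duty = $27,087.84 × 0% = $0.00.
Line 2 (5810.75, Quenesta, 2,642 kg, $617,567.50):
Base rate for 5810.75 is 2.5% + $1.26/kg.
5810.75 has an FTA preferential rate, but origin Quenesta is not Eriena; base rate stands.
Additional duty on 5810.75 from Quenesta: +27.8%. Applied ad valorem rate: 2.5% + 27.8% = 30.3%.
Duty = $617,567.50 × 30.3% + 2,642 × $1.26 = $190,451.87.
Line 3 (8271.39, Eriena, 1,998 m², $485,014.50):
Base rate for 8271.39 is $2.52/m².
Origin Eriena is the FTA partner but 8271.39 is not on the preference list; base rate stands.
The additional-duty order on 8271.39 targets Quenesta, not Eriena; it does not apply.
Duty = 1,998 × $2.52 = $5,034.96.
Total = $0.00 + $190,451.87 + $5,034.96 = $195,486.83.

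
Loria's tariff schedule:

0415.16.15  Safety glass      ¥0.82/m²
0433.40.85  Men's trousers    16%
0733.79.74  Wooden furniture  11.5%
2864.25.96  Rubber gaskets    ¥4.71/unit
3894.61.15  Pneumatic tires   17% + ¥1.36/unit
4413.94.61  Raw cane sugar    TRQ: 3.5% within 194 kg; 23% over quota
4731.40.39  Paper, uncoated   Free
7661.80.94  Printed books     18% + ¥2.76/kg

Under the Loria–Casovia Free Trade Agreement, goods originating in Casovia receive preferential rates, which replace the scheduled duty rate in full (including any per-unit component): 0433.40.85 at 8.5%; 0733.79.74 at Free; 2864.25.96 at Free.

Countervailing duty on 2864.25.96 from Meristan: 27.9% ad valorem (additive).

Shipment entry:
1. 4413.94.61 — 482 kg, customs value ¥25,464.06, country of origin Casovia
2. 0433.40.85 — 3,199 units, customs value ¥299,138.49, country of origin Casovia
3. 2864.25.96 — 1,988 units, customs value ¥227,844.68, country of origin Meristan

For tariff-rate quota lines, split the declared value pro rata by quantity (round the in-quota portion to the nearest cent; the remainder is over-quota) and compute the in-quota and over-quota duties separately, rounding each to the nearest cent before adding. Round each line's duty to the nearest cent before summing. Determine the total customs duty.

¥102,217.10

Line 1 (4413.94.61, Casovia, 482 kg, ¥25,464.06):
Code 4413.94.61 is under a tariff-rate quota (threshold 194 kg). In-quota: 194 kg at 3.5%; over-quota: 288 kg at 23%.
Pro-rata value split: in-quota = ¥25,464.06 × 194/482 = ¥10,249.02; over-quota = ¥25,464.06 − ¥10,249.02 = ¥15,215.04.
In-quota duty = ¥10,249.02 × 3.5% = ¥358.72. Over-quota duty = ¥15,215.04 × 23% = ¥3,499.46.
Line duty = ¥358.72 + ¥3,499.46 = ¥3,858.18.
Line 2 (0433.40.85, Casovia, 3,199 units, ¥299,138.49):
Base rate for 0433.40.85 is 16%.
Origin Casovia qualifies under the Loria–Casovia agreement and 0433.40.85 is covered: preferential rate 8.5% applies instead.
Duty = ¥299,138.49 × 8.5% = ¥25,426.77.
Line 3 (2864.25.96, Meristan, 1,988 units, ¥227,844.68):
Base rate for 2864.25.96 is ¥4.71/unit.
2864.25.96 has an FTA preferential rate, but origin Meristan is not Casovia; base rate stands.
Additional duty on 2864.25.96 from Meristan: +27.9% ad valorem. Applied ad valorem rate = 27.9%.
Duty = ¥227,844.68 × 27.9% + 1,988 × ¥4.71 = ¥72,932.15.
Total = ¥3,858.18 + ¥25,426.77 + ¥72,932.15 = ¥102,217.10.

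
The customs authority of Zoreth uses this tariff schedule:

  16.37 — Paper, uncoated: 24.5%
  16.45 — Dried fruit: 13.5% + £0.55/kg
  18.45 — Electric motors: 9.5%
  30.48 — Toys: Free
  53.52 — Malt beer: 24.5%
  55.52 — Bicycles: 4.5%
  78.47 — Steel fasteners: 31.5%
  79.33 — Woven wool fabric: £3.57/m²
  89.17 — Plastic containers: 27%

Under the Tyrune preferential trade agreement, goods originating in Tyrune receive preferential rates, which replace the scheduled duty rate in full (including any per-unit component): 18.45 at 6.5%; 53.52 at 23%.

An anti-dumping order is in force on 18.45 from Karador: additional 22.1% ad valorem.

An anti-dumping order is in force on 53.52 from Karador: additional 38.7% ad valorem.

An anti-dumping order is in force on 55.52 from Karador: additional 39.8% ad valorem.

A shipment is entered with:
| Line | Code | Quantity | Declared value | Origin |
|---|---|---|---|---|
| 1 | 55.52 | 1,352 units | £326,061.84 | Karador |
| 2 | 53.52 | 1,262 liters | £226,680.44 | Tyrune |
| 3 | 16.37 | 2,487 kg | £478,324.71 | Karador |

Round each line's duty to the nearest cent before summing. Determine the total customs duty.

Line 1 (55.52, Karador, 1,352 units, £326,061.84):
Base rate for 55.52 is 4.5%.
Additional duty on 55.52 from Karador: +39.8%. Applied ad valorem rate: 4.5% + 39.8% = 44.3%.
Duty = £326,061.84 × 44.3% = £144,445.40.
Line 2 (53.52, Tyrune, 1,262 liters, £226,680.44):
Base rate for 53.52 is 24.5%.
Origin Tyrune qualifies under the Zoreth–Tyrune agreement and 53.52 is covered: preferential rate 23% applies instead.
The additional-duty order on 53.52 targets Karador, not Tyrune; it does not apply.
Duty = £226,680.44 × 23% = £52,136.50.
Line 3 (16.37, Karador, 2,487 kg, £478,324.71):
Base rate for 16.37 is 24.5%.
Duty = £478,324.71 × 24.5% = £117,189.55.
Total = £144,445.40 + £52,136.50 + £117,189.55 = £313,771.45.

£313,771.45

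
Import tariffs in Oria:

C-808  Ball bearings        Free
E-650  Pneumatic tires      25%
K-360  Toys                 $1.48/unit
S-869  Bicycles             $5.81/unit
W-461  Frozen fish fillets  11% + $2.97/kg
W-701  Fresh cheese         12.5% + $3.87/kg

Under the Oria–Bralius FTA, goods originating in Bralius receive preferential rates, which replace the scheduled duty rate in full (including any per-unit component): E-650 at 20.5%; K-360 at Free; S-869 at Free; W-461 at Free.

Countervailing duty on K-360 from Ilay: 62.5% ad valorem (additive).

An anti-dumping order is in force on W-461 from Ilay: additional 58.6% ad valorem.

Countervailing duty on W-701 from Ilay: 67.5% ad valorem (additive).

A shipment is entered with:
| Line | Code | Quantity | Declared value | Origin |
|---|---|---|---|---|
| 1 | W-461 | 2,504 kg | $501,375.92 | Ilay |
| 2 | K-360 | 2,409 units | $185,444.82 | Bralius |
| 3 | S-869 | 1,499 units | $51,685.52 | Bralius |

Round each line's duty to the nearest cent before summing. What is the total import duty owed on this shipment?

Line 1 (W-461, Ilay, 2,504 kg, $501,375.92):
Base rate for W-461 is 11% + $2.97/kg.
W-461 has an FTA preferential rate, but origin Ilay is not Bralius; base rate stands.
Additional duty on W-461 from Ilay: +58.6%. Applied ad valorem rate: 11% + 58.6% = 69.6%.
Duty = $501,375.92 × 69.6% + 2,504 × $2.97 = $356,394.52.
Line 2 (K-360, Bralius, 2,409 units, $185,444.82):
Base rate for K-360 is $1.48/unit.
Origin Bralius qualifies under the Oria–Bralius agreement and K-360 is covered: preferential rate Free applies instead.
The additional-duty order on K-360 targets Ilay, not Bralius; it does not apply.
Duty = $185,444.82 × 0% = $0.00.
Line 3 (S-869, Bralius, 1,499 units, $51,685.52):
Base rate for S-869 is $5.81/unit.
Origin Bralius qualifies under the Oria–Bralius agreement and S-869 is covered: preferential rate Free applies instead.
Duty = $51,685.52 × 0% = $0.00.
Total = $356,394.52 + $0.00 + $0.00 = $356,394.52.

$356,394.52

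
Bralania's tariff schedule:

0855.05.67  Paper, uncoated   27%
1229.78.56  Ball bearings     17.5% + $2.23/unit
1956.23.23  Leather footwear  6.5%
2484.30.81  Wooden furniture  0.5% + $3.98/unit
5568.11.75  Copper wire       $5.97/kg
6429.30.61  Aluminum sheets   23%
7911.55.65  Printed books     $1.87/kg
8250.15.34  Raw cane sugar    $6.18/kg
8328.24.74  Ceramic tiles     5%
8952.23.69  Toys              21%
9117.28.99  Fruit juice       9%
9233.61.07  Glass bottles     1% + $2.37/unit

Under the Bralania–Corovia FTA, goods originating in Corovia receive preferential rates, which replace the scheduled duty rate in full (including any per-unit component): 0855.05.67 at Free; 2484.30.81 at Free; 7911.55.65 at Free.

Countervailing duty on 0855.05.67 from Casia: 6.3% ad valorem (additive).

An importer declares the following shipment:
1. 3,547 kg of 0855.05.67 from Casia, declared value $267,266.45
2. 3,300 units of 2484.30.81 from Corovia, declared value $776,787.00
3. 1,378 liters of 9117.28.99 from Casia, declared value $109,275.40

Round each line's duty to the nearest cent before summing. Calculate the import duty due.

$98,834.52

Line 1 (0855.05.67, Casia, 3,547 kg, $267,266.45):
Base rate for 0855.05.67 is 27%.
0855.05.67 has an FTA preferential rate, but origin Casia is not Corovia; base rate stands.
Additional duty on 0855.05.67 from Casia: +6.3%. Applied ad valorem rate: 27% + 6.3% = 33.3%.
Duty = $267,266.45 × 33.3% = $88,999.73.
Line 2 (2484.30.81, Corovia, 3,300 units, $776,787.00):
Base rate for 2484.30.81 is 0.5% + $3.98/unit.
Origin Corovia qualifies under the Bralania–Corovia agreement and 2484.30.81 is covered: preferential rate Free applies instead.
Duty = $776,787.00 × 0% = $0.00.
Line 3 (9117.28.99, Casia, 1,378 liters, $109,275.40):
Base rate for 9117.28.99 is 9%.
Duty = $109,275.40 × 9% = $9,834.79.
Total = $88,999.73 + $0.00 + $9,834.79 = $98,834.52.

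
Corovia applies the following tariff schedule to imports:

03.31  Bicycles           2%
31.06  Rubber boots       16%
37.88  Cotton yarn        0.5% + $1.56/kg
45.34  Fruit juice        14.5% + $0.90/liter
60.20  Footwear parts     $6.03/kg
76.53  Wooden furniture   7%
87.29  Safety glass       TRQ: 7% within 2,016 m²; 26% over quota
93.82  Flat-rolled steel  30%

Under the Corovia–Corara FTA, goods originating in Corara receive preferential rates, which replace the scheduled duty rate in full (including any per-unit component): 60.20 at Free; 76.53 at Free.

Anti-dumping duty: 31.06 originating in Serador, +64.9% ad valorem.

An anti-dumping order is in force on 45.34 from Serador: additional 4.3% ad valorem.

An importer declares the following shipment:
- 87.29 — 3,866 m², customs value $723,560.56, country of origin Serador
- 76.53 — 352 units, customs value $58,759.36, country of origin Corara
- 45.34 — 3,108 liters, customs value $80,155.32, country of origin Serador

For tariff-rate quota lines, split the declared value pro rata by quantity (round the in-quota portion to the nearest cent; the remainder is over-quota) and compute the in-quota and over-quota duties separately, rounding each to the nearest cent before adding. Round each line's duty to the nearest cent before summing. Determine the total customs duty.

Line 1 (87.29, Serador, 3,866 m², $723,560.56):
Code 87.29 is under a tariff-rate quota (threshold 2,016 m²). In-quota: 2,016 m² at 7%; over-quota: 1,850 m² at 26%.
Pro-rata value split: in-quota = $723,560.56 × 2,016/3,866 = $377,314.56; over-quota = $723,560.56 − $377,314.56 = $346,246.00.
In-quota duty = $377,314.56 × 7% = $26,412.02. Over-quota duty = $346,246.00 × 26% = $90,023.96.
Line duty = $26,412.02 + $90,023.96 = $116,435.98.
Line 2 (76.53, Corara, 352 units, $58,759.36):
Base rate for 76.53 is 7%.
Origin Corara qualifies under the Corovia–Corara agreement and 76.53 is covered: preferential rate Free applies instead.
Duty = $58,759.36 × 0% = $0.00.
Line 3 (45.34, Serador, 3,108 liters, $80,155.32):
Base rate for 45.34 is 14.5% + $0.90/liter.
Additional duty on 45.34 from Serador: +4.3%. Applied ad valorem rate: 14.5% + 4.3% = 18.8%.
Duty = $80,155.32 × 18.8% + 3,108 × $0.90 = $17,866.40.
Total = $116,435.98 + $0.00 + $17,866.40 = $134,302.38.

$134,302.38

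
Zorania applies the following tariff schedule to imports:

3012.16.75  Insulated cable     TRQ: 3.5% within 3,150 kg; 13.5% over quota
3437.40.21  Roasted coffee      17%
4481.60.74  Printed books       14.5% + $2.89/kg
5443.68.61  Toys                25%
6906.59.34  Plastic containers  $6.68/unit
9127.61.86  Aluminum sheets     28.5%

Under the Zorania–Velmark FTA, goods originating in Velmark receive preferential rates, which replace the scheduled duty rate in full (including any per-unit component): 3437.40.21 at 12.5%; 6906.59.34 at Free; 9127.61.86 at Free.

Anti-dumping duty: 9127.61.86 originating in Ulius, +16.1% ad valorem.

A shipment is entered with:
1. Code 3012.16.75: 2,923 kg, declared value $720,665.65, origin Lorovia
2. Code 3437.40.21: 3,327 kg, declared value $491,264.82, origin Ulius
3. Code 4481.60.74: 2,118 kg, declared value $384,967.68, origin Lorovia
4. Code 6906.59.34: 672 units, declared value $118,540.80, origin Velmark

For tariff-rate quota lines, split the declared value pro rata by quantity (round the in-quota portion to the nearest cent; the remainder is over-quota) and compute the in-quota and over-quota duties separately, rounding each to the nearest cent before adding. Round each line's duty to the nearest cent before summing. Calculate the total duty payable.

Line 1 (3012.16.75, Lorovia, 2,923 kg, $720,665.65):
Code 3012.16.75 is under a tariff-rate quota (threshold 3,150 kg). Quantity 2,923 kg is within the quota, so the in-quota rate 3.5% applies to the full value.
Duty = $720,665.65 × 3.5% = $25,223.30.
Line 2 (3437.40.21, Ulius, 3,327 kg, $491,264.82):
Base rate for 3437.40.21 is 17%.
3437.40.21 has an FTA preferential rate, but origin Ulius is not Velmark; base rate stands.
Duty = $491,264.82 × 17% = $83,515.02.
Line 3 (4481.60.74, Lorovia, 2,118 kg, $384,967.68):
Base rate for 4481.60.74 is 14.5% + $2.89/kg.
Duty = $384,967.68 × 14.5% + 2,118 × $2.89 = $61,941.33.
Line 4 (6906.59.34, Velmark, 672 units, $118,540.80):
Base rate for 6906.59.34 is $6.68/unit.
Origin Velmark qualifies under the Zorania–Velmark agreement and 6906.59.34 is covered: preferential rate Free applies instead.
Duty = $118,540.80 × 0% = $0.00.
Total = $25,223.30 + $83,515.02 + $61,941.33 + $0.00 = $170,679.65.

$170,679.65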